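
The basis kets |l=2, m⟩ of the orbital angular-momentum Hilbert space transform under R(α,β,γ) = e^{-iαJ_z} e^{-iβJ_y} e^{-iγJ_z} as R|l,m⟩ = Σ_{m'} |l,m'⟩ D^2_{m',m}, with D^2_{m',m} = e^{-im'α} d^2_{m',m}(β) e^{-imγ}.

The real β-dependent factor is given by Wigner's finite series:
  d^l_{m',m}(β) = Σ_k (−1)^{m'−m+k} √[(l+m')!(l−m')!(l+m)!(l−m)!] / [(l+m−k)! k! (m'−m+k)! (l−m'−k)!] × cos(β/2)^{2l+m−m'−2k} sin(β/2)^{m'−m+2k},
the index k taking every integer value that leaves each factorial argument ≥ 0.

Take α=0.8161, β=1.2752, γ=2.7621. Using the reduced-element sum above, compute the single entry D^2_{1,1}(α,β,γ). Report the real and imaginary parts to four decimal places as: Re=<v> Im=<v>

Re=0.2442 Im=-0.1140

First d^2_{1,1}(β=1.2752), then the phase factors e^{-i(1)α} and e^{-i(1)γ}:
With c≡cos(β/2)=0.803527 and s≡sin(β/2)=0.595269, N=[6·1·6·1]^{1/2}=6.000000
The bounds max(0,m−m')=0 and min(l+m,l−m')=1 give 2 terms
  k=0: (−1)^0·6.0000/(6)·0.8035^4·0.5953^0 = +0.416871
  k=1: (−1)^1·6.0000/(2)·0.8035^2·0.5953^2 = -0.686354
d^2_{1,1}(1.2752) = +0.416871 -0.686354 = -0.269483
Phases: e^{-i·(1)·0.8161}=+0.685067-0.728480i, e^{-i·(1)·2.7621}=-0.928853-0.370449i ⇒ D=+0.244203-0.113956i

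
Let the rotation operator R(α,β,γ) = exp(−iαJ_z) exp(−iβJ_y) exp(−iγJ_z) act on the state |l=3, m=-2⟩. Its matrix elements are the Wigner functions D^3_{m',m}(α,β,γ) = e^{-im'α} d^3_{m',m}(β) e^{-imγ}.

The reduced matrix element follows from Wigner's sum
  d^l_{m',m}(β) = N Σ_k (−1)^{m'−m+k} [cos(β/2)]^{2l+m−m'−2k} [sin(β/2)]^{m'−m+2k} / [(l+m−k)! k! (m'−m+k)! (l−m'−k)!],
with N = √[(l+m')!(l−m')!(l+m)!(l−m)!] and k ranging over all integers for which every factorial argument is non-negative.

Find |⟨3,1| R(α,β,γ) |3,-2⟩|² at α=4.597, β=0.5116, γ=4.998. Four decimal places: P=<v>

Split into d^3_{1,-2}(β=0.5116) × two z-phases.
With c≡cos(β/2)=0.967461 and s≡sin(β/2)=0.253019, N=[24·2·1·120]^{1/2}=75.894664
The bounds max(0,m−m')=0 and min(l+m,l−m')=1 give 2 terms
  k=0: (−1)^3·75.8947/(12)·0.9675^3·0.2530^3 = -0.092767
  k=1: (−1)^4·75.8947/(24)·0.9675^1·0.2530^5 = +0.003173
d^3_{1,-2}(0.5116) = -0.092767 +0.003173 = -0.089594
|D^3_{1,-2}|² = |d^3_{1,-2}(β)|² = (-0.089594)² = 0.008027 (the z-rotation phases have unit modulus)

P=0.0080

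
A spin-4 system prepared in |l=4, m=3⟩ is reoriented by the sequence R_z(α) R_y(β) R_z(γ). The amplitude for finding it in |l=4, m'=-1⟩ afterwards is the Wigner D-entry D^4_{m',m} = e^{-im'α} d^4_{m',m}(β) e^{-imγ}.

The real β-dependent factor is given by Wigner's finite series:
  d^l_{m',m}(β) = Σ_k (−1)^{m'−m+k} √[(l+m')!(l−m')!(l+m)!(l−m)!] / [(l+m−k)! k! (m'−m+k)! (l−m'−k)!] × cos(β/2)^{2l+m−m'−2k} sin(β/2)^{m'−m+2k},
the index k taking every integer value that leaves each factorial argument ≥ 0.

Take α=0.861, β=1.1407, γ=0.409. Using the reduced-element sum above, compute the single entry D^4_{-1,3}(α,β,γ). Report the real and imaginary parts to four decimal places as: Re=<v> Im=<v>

D^4_{-1,3}(0.861,1.1407,0.409) = e^{-i·-1·0.861}·d^4_{-1,3}(1.1407)·e^{-i·3·0.409}. Compute d first:
With c≡cos(β/2)=0.841712 and s≡sin(β/2)=0.539927, N=[6·120·5040·1]^{1/2}=1904.940944
k: max(0,(3)−(-1))=4 … min(4+(3),4−(-1))=5
  k=4: (−1)^0·1904.9409/(144)·0.8417^4·0.5399^4 = +0.564303
  k=5: (−1)^1·1904.9409/(240)·0.8417^2·0.5399^6 = -0.139318
d^4_{-1,3}(1.1407) = +0.564303 -0.139318 = +0.424985
Attach z-rotation phases: D = e^{-i(-1)(0.861)}·(+0.424985)·e^{-i(3)(0.409)} = +0.396837-0.152095i

Re=0.3968 Im=-0.1521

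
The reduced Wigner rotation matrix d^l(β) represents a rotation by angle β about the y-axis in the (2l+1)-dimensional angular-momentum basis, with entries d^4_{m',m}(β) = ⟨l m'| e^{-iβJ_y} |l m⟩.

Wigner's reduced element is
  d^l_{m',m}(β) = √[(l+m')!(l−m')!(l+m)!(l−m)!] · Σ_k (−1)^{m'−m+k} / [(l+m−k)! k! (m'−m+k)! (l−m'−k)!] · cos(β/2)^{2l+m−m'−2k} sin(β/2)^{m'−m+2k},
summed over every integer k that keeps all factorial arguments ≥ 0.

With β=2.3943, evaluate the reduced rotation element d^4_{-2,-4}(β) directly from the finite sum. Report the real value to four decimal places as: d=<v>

d^4_{-2,-4}(β=2.3943) via Wigner's sum:
c=cos(2.3943/2)=0.365013, s=sin(2.3943/2)=0.931003; N=√[2·720·1·40320]=7619.763776
The bounds max(0,m−m')=0 and min(l+m,l−m')=0 give 1 term
  k=0: (−1)^2·7619.7638/(1440)·0.3650^6·0.9310^2 = +0.010847
d^4_{-2,-4}(2.3943) = +0.010847

d=0.0108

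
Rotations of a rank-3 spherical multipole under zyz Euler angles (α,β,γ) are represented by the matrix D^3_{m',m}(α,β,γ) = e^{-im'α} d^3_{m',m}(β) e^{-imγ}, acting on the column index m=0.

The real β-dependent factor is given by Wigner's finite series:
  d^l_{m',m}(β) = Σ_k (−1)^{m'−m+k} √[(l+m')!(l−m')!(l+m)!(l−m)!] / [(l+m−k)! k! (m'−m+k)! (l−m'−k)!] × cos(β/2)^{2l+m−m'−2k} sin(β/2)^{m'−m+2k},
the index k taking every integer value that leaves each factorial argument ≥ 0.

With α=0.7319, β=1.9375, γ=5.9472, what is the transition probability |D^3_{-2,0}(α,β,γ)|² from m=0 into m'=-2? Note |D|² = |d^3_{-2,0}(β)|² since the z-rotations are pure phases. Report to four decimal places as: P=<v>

D^3_{-2,0}(0.7319,1.9375,5.9472) = e^{-i·-2·0.7319}·d^3_{-2,0}(1.9375)·e^{-i·0·5.9472}. Compute d first:
With c≡cos(β/2)=0.566330 and s≡sin(β/2)=0.824178, N=[1·120·6·6]^{1/2}=65.726707
The bounds max(0,m−m')=2 and min(l+m,l−m')=3 give 2 terms
  k=2: (−1)^0·65.7267/(12)·0.5663^4·0.8242^2 = +0.382721
  k=3: (−1)^1·65.7267/(12)·0.5663^2·0.8242^4 = -0.810560
d^3_{-2,0}(1.9375) = +0.382721 -0.810560 = -0.427839
|D^3_{-2,0}|² = |d^3_{-2,0}(β)|² = (-0.427839)² = 0.183046 (the z-rotation phases have unit modulus)

P=0.1830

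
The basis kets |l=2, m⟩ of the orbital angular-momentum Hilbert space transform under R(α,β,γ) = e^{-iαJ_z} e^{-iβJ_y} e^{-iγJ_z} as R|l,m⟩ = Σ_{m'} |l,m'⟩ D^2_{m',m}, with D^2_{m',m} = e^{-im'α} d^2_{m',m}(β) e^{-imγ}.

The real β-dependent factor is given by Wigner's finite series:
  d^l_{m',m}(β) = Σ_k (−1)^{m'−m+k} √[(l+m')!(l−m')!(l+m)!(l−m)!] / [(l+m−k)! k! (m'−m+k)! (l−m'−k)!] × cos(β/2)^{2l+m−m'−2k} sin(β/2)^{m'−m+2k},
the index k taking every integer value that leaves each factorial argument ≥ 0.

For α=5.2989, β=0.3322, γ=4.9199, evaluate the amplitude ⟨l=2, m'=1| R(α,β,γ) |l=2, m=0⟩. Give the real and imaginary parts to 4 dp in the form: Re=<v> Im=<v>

Re=-0.2090 Im=-0.3145

First d^2_{1,0}(β=0.3322), then the phase factors e^{-i(1)α} and e^{-i(0)γ}:
Half-angle: c=0.986237, s=0.165337. N=√(6·1·2·2)=4.898979
The bounds max(0,m−m')=0 and min(l+m,l−m')=1 give 2 terms
  k=0: (−1)^1·4.8990/(2)·0.9862^3·0.1653^1 = -0.388499
  k=1: (−1)^2·4.8990/(2)·0.9862^1·0.1653^3 = +0.010919
d^2_{1,0}(0.3322) = -0.388499 +0.010919 = -0.377581
D = (+0.553459+0.832877i)·(-0.377581)·(+1.000000+0.000000i) = -0.208975-0.314478i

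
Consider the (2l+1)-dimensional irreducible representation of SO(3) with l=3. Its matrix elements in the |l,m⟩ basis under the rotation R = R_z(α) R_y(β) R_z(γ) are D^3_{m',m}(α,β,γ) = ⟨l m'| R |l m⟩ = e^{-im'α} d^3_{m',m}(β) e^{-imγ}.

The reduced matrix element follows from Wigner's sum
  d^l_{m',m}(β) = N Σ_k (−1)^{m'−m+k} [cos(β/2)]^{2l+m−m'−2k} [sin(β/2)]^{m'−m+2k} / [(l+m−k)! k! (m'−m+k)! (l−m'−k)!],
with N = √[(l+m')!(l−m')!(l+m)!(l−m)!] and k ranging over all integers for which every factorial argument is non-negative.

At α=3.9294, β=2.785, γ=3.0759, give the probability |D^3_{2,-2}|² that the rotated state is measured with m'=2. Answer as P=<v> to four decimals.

D^3_{2,-2}(3.9294,2.785,3.0759) = e^{-i·2·3.9294}·d^3_{2,-2}(2.785)·e^{-i·-2·3.0759}. Compute d first:
Half-angle: c=0.177353, s=0.984147. N=√(120·1·1·120)=120.000000
k: max(0,(-2)−(2))=0 … min(3+(-2),3−(2))=1
  k=0: (−1)^4·120.0000/(24)·0.1774^2·0.9841^4 = +0.147533
  k=1: (−1)^5·120.0000/(120)·0.1774^0·0.9841^6 = -0.908575
d^3_{2,-2}(2.785) = +0.147533 -0.908575 = -0.761042
|D^3_{2,-2}|² = |d^3_{2,-2}(β)|² = (-0.761042)² = 0.579185 (the z-rotation phases have unit modulus)

P=0.5792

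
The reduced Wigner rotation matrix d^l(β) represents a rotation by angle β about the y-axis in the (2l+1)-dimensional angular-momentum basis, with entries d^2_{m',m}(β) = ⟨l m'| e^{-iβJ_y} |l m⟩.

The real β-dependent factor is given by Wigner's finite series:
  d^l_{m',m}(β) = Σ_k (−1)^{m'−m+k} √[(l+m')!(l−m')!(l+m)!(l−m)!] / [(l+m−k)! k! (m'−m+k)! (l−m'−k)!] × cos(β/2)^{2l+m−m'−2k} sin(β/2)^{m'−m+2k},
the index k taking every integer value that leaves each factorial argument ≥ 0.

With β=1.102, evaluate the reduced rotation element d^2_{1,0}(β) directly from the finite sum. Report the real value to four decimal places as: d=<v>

d^2_{1,0}(β=1.102) via Wigner's sum:
c=cos(1.102/2)=0.852001, s=sin(1.102/2)=0.523539; N=√[6·1·2·2]=4.898979
The bounds max(0,m−m')=0 and min(l+m,l−m')=1 give 2 terms
  k=0: (−1)^1·4.8990/(2)·0.8520^3·0.5235^1 = -0.793133
  k=1: (−1)^2·4.8990/(2)·0.8520^1·0.5235^3 = +0.299478
d^2_{1,0}(1.102) = -0.793133 +0.299478 = -0.493655

d=-0.4937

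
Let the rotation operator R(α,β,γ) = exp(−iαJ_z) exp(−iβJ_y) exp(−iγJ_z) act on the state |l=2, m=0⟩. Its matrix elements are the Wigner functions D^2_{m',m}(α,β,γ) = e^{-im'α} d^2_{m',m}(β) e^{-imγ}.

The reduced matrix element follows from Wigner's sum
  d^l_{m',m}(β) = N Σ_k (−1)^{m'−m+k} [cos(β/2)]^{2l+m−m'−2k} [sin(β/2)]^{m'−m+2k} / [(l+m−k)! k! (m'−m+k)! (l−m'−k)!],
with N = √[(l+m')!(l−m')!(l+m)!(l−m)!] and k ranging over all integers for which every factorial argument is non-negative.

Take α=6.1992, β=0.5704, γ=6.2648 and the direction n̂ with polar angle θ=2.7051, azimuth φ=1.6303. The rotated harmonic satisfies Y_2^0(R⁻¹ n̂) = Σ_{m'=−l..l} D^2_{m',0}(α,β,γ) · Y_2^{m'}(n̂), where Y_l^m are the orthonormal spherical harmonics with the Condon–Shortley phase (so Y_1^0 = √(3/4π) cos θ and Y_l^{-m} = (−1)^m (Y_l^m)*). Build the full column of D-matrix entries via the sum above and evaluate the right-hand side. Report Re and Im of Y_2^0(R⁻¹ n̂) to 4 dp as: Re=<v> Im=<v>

Need the full column D^2_{m',0} for m'=−2..2 at α=6.1992, β=0.5704, γ=6.2648.
cos(β/2)=0.959605, sin(β/2)=0.281349
d^2_{-2,0}: single k=2 term ⇒ +0.178547;  D = +0.176034-0.029850i
d^2_{-1,0}: k∈[1..2] ⇒ +0.608975 -0.052349 = +0.556627;  D = +0.554665-0.046694i
d^2_{0,0}: k∈[0..2] ⇒ +0.847951 -0.291566 +0.006266 = +0.562651;  D = +0.562651+0.000000i
d^2_{1,0}: k∈[0..1] ⇒ -0.608975 +0.052349 = -0.556627;  D = -0.554665-0.046694i
d^2_{2,0}: single k=0 term ⇒ +0.178547;  D = +0.176034+0.029850i
Y_2^{m'}(θ=2.7051,φ=1.6303) and Σ D·Y over m':
  (+0.1760-0.0298i)·(-0.0686+0.0082i)  (+0.5547-0.0467i)·(+0.0176+0.2955i)  (+0.5627+0.0000i)·(+0.4617+0.0000i)  (-0.5547-0.0467i)·(-0.0176+0.2955i)  (+0.1760+0.0298i)·(-0.0686-0.0082i)
Y_2^0(R⁻¹ n̂) = +0.283234-0.000000i

Re=0.2832 Im=0.0000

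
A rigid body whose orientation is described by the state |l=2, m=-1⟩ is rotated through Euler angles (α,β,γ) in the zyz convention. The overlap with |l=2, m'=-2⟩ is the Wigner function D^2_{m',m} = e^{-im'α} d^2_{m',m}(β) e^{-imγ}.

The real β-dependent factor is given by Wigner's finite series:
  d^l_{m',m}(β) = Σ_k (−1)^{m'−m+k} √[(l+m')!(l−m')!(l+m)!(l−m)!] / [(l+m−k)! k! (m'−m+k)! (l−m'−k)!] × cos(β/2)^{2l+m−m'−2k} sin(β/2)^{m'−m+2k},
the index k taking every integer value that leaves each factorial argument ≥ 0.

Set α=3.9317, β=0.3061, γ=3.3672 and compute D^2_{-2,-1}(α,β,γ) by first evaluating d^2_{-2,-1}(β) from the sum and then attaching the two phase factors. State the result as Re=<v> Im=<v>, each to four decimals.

Split into d^2_{-2,-1}(β=0.3061) × two z-phases.
With c≡cos(β/2)=0.988311 and s≡sin(β/2)=0.152453, N=[1·24·1·6]^{1/2}=12.000000
k: max(0,(-1)−(-2))=1 … min(2+(-1),2−(-2))=1
  k=1: (−1)^0·12.0000/(6)·0.9883^3·0.1525^1 = +0.294338
d^2_{-2,-1}(0.3061) = +0.294338
Attach z-rotation phases: D = e^{-i(-2)(3.9317)}·(+0.294338)·e^{-i(-1)(3.3672)} = +0.068542-0.286247i

Re=0.0685 Im=-0.2862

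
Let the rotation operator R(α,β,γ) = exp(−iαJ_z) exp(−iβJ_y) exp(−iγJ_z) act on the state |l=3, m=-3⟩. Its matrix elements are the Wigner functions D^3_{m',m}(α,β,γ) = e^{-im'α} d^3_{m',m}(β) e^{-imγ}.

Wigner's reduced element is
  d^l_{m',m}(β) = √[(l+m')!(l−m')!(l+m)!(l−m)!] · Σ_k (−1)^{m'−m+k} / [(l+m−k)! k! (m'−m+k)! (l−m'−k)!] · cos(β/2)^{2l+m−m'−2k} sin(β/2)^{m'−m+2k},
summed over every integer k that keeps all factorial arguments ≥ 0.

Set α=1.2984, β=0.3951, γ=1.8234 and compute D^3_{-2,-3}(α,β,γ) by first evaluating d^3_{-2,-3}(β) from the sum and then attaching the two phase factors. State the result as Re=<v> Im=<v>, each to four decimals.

Re=0.0921 Im=-0.4259

First d^3_{-2,-3}(β=0.3951), then the phase factors e^{-i(-2)α} and e^{-i(-3)γ}:
With c≡cos(β/2)=0.980550 and s≡sin(β/2)=0.196268, N=[1·120·1·720]^{1/2}=293.938769
Admissible k: 0..0 (factorial args all ≥0)
  k=0: (−1)^1·293.9388/(120)·0.9806^5·0.1963^1 = -0.435786
d^3_{-2,-3}(0.3951) = -0.435786
Phases: e^{-i·(-2)·1.2984}=-0.855235+0.518241i, e^{-i·(-3)·1.8234}=+0.687333-0.726342i ⇒ D=+0.092130-0.425936i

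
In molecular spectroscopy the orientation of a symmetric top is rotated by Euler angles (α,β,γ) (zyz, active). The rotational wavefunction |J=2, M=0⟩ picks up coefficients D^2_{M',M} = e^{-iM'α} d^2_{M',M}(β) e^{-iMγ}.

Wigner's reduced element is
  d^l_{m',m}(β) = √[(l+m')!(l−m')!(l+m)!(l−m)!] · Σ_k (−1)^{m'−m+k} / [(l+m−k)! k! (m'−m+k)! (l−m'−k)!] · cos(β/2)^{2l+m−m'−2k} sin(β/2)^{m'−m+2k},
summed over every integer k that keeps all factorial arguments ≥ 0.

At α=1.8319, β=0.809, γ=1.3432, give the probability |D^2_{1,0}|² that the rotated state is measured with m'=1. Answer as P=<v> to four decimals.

First d^2_{1,0}(β=0.809), then the phase factors e^{-i(1)α} and e^{-i(0)γ}:
Half-angle: c=0.919299, s=0.393559. N=√(6·1·2·2)=4.898979
k: max(0,(0)−(1))=0 … min(2+(0),2−(1))=1
  k=0: (−1)^1·4.8990/(2)·0.9193^3·0.3936^1 = -0.748956
  k=1: (−1)^2·4.8990/(2)·0.9193^1·0.3936^3 = +0.137266
d^2_{1,0}(0.809) = -0.748956 +0.137266 = -0.611690
|D^2_{1,0}|² = |d^2_{1,0}(β)|² = (-0.611690)² = 0.374165 (the z-rotation phases have unit modulus)

P=0.3742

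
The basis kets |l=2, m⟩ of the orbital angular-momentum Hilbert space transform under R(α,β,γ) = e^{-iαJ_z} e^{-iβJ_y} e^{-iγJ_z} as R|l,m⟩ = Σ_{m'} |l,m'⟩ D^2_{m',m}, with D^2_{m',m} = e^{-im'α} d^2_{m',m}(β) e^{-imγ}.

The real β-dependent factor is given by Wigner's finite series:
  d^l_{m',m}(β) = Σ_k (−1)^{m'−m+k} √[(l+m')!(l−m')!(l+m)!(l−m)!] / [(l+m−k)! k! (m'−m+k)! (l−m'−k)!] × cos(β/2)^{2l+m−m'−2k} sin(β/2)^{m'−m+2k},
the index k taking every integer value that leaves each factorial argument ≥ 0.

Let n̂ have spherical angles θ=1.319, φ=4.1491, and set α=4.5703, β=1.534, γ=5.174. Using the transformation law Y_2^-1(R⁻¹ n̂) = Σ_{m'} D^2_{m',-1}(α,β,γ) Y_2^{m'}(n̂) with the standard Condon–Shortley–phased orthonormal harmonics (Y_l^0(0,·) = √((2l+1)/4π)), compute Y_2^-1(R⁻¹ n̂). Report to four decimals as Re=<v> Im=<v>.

Need the full column D^2_{m',-1} for m'=−2..2 at α=4.5703, β=1.534, γ=5.174.
cos(β/2)=0.719996, sin(β/2)=0.693978
d^2_{-2,-1}: single k=1 term ⇒ +0.518043;  D = -0.091436+0.509910i
d^2_{-1,-1}: k∈[0..1] ⇒ +0.268732 -0.748985 = -0.480253;  D = +0.455945+0.150854i
d^2_{0,-1}: k∈[0..1] ⇒ -0.634471 +0.589445 = -0.045025;  D = -0.020054+0.040313i
d^2_{1,-1}: k∈[0..1] ⇒ +0.748985 -0.231944 = +0.517041;  D = +0.425649+0.293520i
d^2_{2,-1}: single k=0 term ⇒ -0.481280;  D = +0.326573-0.353526i
Y_2^{m'}(θ=1.319,φ=4.1491) and Σ D·Y over m':
  (-0.0914+0.5099i)·(-0.1557-0.3271i)  (+0.4559+0.1509i)·(-0.0995+0.1576i)  (-0.0201+0.0403i)·(-0.2567+0.0000i)  (+0.4256+0.2935i)·(+0.0995+0.1576i)  (+0.3266-0.3535i)·(-0.1557+0.3271i)
Y_2^-1(R⁻¹ n̂) = +0.177945+0.255196i

Re=0.1779 Im=0.2552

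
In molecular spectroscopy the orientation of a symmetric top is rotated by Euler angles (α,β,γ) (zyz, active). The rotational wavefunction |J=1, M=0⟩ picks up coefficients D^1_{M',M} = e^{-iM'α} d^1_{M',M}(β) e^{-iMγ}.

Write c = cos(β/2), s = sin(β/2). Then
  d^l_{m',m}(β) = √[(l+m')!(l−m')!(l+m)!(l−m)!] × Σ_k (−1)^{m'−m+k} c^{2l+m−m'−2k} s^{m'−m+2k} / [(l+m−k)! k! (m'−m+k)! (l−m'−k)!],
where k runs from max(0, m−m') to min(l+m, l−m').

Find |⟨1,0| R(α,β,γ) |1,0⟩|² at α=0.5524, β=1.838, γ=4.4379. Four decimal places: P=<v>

D^1_{0,0}(0.5524,1.838,4.4379) = e^{-i·0·0.5524}·d^1_{0,0}(1.838)·e^{-i·0·4.4379}. Compute d first:
Half-angle: c=0.606615, s=0.794995. N=√(1·1·1·1)=1.000000
k∈{0,1} keeps every argument non-negative
  k=0: (−1)^0·1.0000/(1)·0.6066^2·0.7950^0 = +0.367982
  k=1: (−1)^1·1.0000/(1)·0.6066^0·0.7950^2 = -0.632018
d^1_{0,0}(1.838) = +0.367982 -0.632018 = -0.264035
|D^1_{0,0}|² = |d^1_{0,0}(β)|² = (-0.264035)² = 0.069715 (the z-rotation phases have unit modulus)

P=0.0697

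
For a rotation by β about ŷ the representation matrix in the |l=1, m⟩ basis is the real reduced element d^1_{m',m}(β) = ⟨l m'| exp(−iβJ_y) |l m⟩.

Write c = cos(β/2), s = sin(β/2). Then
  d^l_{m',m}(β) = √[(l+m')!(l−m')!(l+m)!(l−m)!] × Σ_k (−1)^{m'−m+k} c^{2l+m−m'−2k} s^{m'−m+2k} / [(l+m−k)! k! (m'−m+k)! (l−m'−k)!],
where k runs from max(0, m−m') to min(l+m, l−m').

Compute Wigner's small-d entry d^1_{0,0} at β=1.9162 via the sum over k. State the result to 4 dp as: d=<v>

d=-0.3386

d^1_{0,0}(β=1.9162) via Wigner's sum:
c=cos(1.9162/2)=0.575075, s=sin(1.9162/2)=0.818100; N=√[1·1·1·1]=1.000000
k∈{0,1} keeps every argument non-negative
  k=0: (−1)^0·1.0000/(1)·0.5751^2·0.8181^0 = +0.330712
  k=1: (−1)^1·1.0000/(1)·0.5751^0·0.8181^2 = -0.669288
d^1_{0,0}(1.9162) = +0.330712 -0.669288 = -0.338577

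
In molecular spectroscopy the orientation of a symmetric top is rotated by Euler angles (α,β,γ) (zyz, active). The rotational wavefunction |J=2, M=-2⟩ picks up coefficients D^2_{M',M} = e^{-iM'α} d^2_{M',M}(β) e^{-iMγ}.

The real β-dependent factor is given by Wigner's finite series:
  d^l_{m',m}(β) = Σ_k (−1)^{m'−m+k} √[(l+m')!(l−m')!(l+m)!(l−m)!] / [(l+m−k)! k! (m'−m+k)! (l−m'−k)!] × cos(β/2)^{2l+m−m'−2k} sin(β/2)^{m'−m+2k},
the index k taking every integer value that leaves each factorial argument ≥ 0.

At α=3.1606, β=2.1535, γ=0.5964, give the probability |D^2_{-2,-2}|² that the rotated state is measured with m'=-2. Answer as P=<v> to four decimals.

Split into d^2_{-2,-2}(β=2.1535) × two z-phases.
c=cos(2.1535/2)=0.474192, s=sin(2.1535/2)=0.880421; N=√[1·24·1·24]=24.000000
k∈{0} keeps every argument non-negative
  k=0: (−1)^0·24.0000/(24)·0.4742^4·0.8804^0 = +0.050561
d^2_{-2,-2}(2.1535) = +0.050561
|D^2_{-2,-2}|² = |d^2_{-2,-2}(β)|² = (+0.050561)² = 0.002556 (the z-rotation phases have unit modulus)

P=0.0026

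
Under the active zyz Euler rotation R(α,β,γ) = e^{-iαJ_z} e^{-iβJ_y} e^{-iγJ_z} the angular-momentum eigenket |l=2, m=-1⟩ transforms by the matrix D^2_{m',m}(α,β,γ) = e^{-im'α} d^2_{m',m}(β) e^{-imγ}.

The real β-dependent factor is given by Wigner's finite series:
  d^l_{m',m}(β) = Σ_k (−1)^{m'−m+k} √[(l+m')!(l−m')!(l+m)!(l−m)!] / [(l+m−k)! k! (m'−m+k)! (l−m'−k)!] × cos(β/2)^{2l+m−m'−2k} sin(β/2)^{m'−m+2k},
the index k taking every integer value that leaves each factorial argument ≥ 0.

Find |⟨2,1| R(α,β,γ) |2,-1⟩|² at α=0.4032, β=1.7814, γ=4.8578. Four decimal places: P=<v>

P=0.1237

Split into d^2_{1,-1}(β=1.7814) × two z-phases.
c=cos(1.7814/2)=0.628868, s=sin(1.7814/2)=0.777512; N=√[6·1·1·6]=6.000000
k∈{0,1} keeps every argument non-negative
  k=0: (−1)^2·6.0000/(2)·0.6289^2·0.7775^2 = +0.717223
  k=1: (−1)^3·6.0000/(6)·0.6289^0·0.7775^4 = -0.365451
d^2_{1,-1}(1.7814) = +0.717223 -0.365451 = +0.351773
|D^2_{1,-1}|² = |d^2_{1,-1}(β)|² = (+0.351773)² = 0.123744 (the z-rotation phases have unit modulus)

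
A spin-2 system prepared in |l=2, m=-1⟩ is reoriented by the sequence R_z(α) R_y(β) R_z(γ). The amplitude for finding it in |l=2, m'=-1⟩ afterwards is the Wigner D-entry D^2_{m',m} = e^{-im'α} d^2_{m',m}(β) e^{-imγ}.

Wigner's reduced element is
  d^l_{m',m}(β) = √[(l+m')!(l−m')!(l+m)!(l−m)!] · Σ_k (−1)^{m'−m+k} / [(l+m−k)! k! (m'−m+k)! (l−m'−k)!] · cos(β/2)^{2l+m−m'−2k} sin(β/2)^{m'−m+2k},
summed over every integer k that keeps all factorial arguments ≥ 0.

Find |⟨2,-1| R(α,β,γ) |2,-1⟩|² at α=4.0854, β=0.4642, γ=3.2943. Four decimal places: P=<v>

P=0.5575

First d^2_{-1,-1}(β=0.4642), then the phase factors e^{-i(-1)α} and e^{-i(-1)γ}:
c=cos(0.4642/2)=0.973185, s=sin(0.4642/2)=0.230022; N=√[1·6·1·6]=6.000000
k: max(0,(-1)−(-1))=0 … min(2+(-1),2−(-1))=1
  k=0: (−1)^0·6.0000/(6)·0.9732^4·0.2300^0 = +0.896979
  k=1: (−1)^1·6.0000/(2)·0.9732^2·0.2300^2 = -0.150332
d^2_{-1,-1}(0.4642) = +0.896979 -0.150332 = +0.746648
|D^2_{-1,-1}|² = |d^2_{-1,-1}(β)|² = (+0.746648)² = 0.557483 (the z-rotation phases have unit modulus)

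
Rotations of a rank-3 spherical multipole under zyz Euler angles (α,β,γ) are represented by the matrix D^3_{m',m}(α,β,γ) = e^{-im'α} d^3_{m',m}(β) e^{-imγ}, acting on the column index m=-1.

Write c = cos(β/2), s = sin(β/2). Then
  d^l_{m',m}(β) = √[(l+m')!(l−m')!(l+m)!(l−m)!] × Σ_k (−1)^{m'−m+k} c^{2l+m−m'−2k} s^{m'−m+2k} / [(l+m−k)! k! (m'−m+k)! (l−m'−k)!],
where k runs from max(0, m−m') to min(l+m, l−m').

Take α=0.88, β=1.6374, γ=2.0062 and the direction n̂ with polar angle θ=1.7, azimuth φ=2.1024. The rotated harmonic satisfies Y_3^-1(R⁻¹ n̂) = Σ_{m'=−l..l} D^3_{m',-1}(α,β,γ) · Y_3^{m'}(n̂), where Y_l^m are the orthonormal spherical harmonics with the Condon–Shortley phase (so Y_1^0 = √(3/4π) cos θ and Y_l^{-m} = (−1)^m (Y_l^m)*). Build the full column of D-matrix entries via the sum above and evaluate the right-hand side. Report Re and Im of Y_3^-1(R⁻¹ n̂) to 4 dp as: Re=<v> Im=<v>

Re=-0.1035 Im=-0.0633

Need the full column D^3_{m',-1} for m'=−3..3 at α=0.88, β=1.6374, γ=2.0062.
cos(β/2)=0.683171, sin(β/2)=0.730258
d^3_{-3,-1}: single k=2 term ⇒ +0.449901;  D = -0.029757-0.448916i
d^3_{-2,-1}: k∈[1..2] ⇒ +0.343656 -0.785323 = -0.441666;  D = +0.358277+0.258277i
d^3_{-1,-1}: k∈[0..2] ⇒ +0.101666 -0.929311 +0.796373 = -0.031272;  D = +0.030258-0.007900i
d^3_{0,-1}: k∈[0..2] ⇒ -0.376456 +1.290417 -0.491476 = +0.422484;  D = -0.178194+0.383066i
d^3_{1,-1}: k∈[0..2] ⇒ +0.696983 -1.061830 +0.151656 = -0.213191;  D = -0.091692-0.192466i
d^3_{2,-1}: k∈[0..1] ⇒ -0.785323 +0.448655 = -0.336668;  D = -0.326516-0.082053i
d^3_{3,-1}: single k=0 term ⇒ +0.514056;  D = +0.414218-0.304430i
Y_3^{m'}(θ=1.7,φ=2.1024) and Σ D·Y over m':
  (-0.0298-0.4489i)·(+0.4068-0.0098i)  (+0.3583+0.2583i)·(+0.0629-0.1132i)  (+0.0303-0.0079i)·(+0.1490+0.2533i)  (-0.1782+0.3831i)·(+0.1403+0.0000i)  (-0.0917-0.1925i)·(-0.1490+0.2533i)  (-0.3265-0.0821i)·(+0.0629+0.1132i)  (+0.4142-0.3044i)·(-0.4068-0.0098i)
Y_3^-1(R⁻¹ n̂) = -0.103506-0.063271i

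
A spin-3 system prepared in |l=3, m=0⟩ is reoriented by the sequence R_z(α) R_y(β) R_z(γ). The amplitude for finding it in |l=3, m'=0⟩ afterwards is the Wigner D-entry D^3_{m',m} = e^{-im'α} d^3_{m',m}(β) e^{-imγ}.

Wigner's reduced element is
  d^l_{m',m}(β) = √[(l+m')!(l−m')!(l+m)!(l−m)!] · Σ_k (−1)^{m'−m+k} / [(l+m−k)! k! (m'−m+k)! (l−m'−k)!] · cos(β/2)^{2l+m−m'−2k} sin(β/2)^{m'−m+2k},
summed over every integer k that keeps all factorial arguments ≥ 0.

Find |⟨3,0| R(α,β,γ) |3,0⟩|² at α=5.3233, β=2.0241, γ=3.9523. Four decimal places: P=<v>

D^3_{0,0}(5.3233,2.0241,3.9523) = e^{-i·0·5.3233}·d^3_{0,0}(2.0241)·e^{-i·0·3.9523}. Compute d first:
With c≡cos(β/2)=0.530124 and s≡sin(β/2)=0.847920, N=[6·6·6·6]^{1/2}=36.000000
k: max(0,(0)−(0))=0 … min(3+(0),3−(0))=3
  k=0: (−1)^0·36.0000/(36)·0.5301^6·0.8479^0 = +0.022195
  k=1: (−1)^1·36.0000/(4)·0.5301^4·0.8479^2 = -0.511047
  k=2: (−1)^2·36.0000/(4)·0.5301^2·0.8479^4 = +1.307426
  k=3: (−1)^3·36.0000/(36)·0.5301^0·0.8479^6 = -0.371647
d^3_{0,0}(2.0241) = +0.022195 -0.511047 +1.307426 -0.371647 = +0.446927
|D^3_{0,0}|² = |d^3_{0,0}(β)|² = (+0.446927)² = 0.199744 (the z-rotation phases have unit modulus)

P=0.1997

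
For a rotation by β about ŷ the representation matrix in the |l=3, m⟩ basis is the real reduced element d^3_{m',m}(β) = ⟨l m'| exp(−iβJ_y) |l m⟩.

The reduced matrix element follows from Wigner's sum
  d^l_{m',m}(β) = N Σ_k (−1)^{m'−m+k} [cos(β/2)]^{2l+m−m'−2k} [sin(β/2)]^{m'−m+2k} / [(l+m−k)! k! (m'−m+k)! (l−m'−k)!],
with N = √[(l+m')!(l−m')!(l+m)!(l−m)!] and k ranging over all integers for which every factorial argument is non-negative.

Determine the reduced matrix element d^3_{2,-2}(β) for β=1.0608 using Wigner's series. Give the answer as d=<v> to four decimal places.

d=0.2269

d^3_{2,-2}(β=1.0608) via Wigner's sum:
c=cos(1.0608/2)=0.862605, s=sin(1.0608/2)=0.505878; N=√[120·1·1·120]=120.000000
The bounds max(0,m−m')=0 and min(l+m,l−m')=1 give 2 terms
  k=0: (−1)^4·120.0000/(24)·0.8626^2·0.5059^4 = +0.243657
  k=1: (−1)^5·120.0000/(120)·0.8626^0·0.5059^6 = -0.016760
d^3_{2,-2}(1.0608) = +0.243657 -0.016760 = +0.226897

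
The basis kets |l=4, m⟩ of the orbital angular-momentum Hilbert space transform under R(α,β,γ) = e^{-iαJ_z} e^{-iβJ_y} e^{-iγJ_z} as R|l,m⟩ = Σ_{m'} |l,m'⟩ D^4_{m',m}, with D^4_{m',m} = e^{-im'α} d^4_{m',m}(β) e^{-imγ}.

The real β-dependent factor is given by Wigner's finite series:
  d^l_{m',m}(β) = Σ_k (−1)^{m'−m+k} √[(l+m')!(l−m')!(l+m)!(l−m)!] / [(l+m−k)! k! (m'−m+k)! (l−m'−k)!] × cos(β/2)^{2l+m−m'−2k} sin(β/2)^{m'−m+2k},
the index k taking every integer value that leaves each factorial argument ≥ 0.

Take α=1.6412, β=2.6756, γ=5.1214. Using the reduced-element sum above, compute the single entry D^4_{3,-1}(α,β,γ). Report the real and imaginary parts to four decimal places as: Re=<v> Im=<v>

Split into d^4_{3,-1}(β=2.6756) × two z-phases.
Half-angle: c=0.230894, s=0.972979. N=√(5040·1·6·120)=1904.940944
k: max(0,(-1)−(3))=0 … min(4+(-1),4−(3))=1
  k=0: (−1)^4·1904.9409/(144)·0.2309^4·0.9730^4 = +0.033696
  k=1: (−1)^5·1904.9409/(240)·0.2309^2·0.9730^6 = -0.359018
d^4_{3,-1}(2.6756) = +0.033696 -0.359018 = -0.325321
Attach z-rotation phases: D = e^{-i(3)(1.6412)}·(-0.325321)·e^{-i(-1)(5.1214)} = -0.318978-0.063930i

Re=-0.3190 Im=-0.0639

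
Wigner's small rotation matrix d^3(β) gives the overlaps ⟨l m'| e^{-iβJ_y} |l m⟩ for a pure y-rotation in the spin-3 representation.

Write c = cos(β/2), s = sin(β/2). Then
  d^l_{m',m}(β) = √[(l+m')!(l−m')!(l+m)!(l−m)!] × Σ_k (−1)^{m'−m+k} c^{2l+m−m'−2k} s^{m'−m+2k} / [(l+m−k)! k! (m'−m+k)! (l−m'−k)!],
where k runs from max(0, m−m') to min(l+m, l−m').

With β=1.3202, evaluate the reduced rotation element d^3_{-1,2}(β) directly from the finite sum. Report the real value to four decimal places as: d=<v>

d^3_{-1,2}(β=1.3202) via Wigner's sum:
With c≡cos(β/2)=0.789931 and s≡sin(β/2)=0.613196, N=[2·24·120·1]^{1/2}=75.894664
Admissible k: 3..4 (factorial args all ≥0)
  k=3: (−1)^0·75.8947/(12)·0.7899^3·0.6132^3 = +0.718778
  k=4: (−1)^1·75.8947/(24)·0.7899^1·0.6132^5 = -0.216563
d^3_{-1,2}(1.3202) = +0.718778 -0.216563 = +0.502215

d=0.5022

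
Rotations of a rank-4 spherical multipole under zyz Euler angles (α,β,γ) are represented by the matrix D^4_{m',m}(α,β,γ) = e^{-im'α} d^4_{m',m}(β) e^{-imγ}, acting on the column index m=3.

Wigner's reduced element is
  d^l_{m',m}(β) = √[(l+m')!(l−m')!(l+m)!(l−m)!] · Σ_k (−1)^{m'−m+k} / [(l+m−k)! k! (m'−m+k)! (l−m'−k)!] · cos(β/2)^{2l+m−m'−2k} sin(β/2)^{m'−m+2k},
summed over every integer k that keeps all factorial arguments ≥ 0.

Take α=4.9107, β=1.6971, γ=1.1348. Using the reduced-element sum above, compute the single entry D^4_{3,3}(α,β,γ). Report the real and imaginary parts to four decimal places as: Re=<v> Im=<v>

Re=-0.2212 Im=-0.1913

D^4_{3,3}(4.9107,1.6971,1.1348) = e^{-i·3·4.9107}·d^4_{3,3}(1.6971)·e^{-i·3·1.1348}. Compute d first:
c=cos(1.6971/2)=0.661072, s=sin(1.6971/2)=0.750323; N=√[5040·1·5040·1]=5040.000000
Admissible k: 0..1 (factorial args all ≥0)
  k=0: (−1)^0·5040.0000/(5040)·0.6611^8·0.7503^0 = +0.036474
  k=1: (−1)^1·5040.0000/(720)·0.6611^6·0.7503^2 = -0.328917
d^4_{3,3}(1.6971) = +0.036474 -0.328917 = -0.292442
D = (-0.560453-0.828186i)·(-0.292442)·(-0.965664+0.259793i) = -0.221193-0.191301i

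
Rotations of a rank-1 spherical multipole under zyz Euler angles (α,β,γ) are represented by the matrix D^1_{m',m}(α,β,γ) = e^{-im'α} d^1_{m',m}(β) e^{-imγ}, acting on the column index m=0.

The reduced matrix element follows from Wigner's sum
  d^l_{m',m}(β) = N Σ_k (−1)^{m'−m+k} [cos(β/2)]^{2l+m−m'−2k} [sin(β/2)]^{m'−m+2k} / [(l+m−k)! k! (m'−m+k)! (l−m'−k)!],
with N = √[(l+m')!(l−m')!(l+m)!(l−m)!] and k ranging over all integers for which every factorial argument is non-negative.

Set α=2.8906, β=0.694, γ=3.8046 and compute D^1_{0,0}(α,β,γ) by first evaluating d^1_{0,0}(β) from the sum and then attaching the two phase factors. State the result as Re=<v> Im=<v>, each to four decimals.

Split into d^1_{0,0}(β=0.694) × two z-phases.
Half-angle: c=0.940397, s=0.340078. N=√(1·1·1·1)=1.000000
k: max(0,(0)−(0))=0 … min(1+(0),1−(0))=1
  k=0: (−1)^0·1.0000/(1)·0.9404^2·0.3401^0 = +0.884347
  k=1: (−1)^1·1.0000/(1)·0.9404^0·0.3401^2 = -0.115653
d^1_{0,0}(0.694) = +0.884347 -0.115653 = +0.768694
Attach z-rotation phases: D = e^{-i(0)(2.8906)}·(+0.768694)·e^{-i(0)(3.8046)} = +0.768694+0.000000i

Re=0.7687 Im=0.0000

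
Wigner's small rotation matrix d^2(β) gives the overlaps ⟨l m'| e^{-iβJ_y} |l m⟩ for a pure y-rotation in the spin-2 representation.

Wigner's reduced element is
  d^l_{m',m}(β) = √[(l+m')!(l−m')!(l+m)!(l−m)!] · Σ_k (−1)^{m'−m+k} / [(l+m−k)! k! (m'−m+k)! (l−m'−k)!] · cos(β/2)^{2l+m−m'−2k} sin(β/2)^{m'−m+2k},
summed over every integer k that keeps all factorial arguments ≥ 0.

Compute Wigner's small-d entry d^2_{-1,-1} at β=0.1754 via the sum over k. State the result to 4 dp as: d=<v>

d^2_{-1,-1}(β=0.1754) via Wigner's sum:
Half-angle: c=0.996157, s=0.087588. N=√(1·6·1·6)=6.000000
The bounds max(0,m−m')=0 and min(l+m,l−m')=1 give 2 terms
  k=0: (−1)^0·6.0000/(6)·0.9962^4·0.0876^0 = +0.984716
  k=1: (−1)^1·6.0000/(2)·0.9962^2·0.0876^2 = -0.022838
d^2_{-1,-1}(0.1754) = +0.984716 -0.022838 = +0.961877

d=0.9619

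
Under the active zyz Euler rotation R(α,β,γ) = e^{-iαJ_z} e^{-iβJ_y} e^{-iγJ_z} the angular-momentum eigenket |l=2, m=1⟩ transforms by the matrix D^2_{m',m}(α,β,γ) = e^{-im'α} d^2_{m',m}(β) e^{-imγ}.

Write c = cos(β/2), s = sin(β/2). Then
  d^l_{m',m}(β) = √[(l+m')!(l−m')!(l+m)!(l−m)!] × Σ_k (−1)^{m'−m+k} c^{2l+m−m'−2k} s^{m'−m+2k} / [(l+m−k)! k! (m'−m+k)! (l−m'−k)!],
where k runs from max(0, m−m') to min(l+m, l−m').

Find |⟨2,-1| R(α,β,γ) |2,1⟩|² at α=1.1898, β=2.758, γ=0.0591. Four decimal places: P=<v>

D^2_{-1,1}(1.1898,2.758,0.0591) = e^{-i·-1·1.1898}·d^2_{-1,1}(2.758)·e^{-i·1·0.0591}. Compute d first:
With c≡cos(β/2)=0.190623 and s≡sin(β/2)=0.981663, N=[1·6·6·1]^{1/2}=6.000000
k∈{2,3} keeps every argument non-negative
  k=2: (−1)^0·6.0000/(2)·0.1906^2·0.9817^2 = +0.105050
  k=3: (−1)^1·6.0000/(6)·0.1906^0·0.9817^4 = -0.928646
d^2_{-1,1}(2.758) = +0.105050 -0.928646 = -0.823597
|D^2_{-1,1}|² = |d^2_{-1,1}(β)|² = (-0.823597)² = 0.678311 (the z-rotation phases have unit modulus)

P=0.6783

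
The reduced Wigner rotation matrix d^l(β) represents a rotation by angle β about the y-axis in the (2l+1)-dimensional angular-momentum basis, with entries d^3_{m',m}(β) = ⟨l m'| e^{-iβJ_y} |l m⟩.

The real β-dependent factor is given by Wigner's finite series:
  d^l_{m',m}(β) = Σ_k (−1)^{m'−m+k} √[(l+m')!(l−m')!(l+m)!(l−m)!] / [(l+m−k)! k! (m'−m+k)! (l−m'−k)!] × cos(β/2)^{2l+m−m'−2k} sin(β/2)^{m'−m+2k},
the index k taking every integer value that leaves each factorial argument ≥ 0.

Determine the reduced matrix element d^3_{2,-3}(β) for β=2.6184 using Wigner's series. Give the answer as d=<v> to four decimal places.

d^3_{2,-3}(β=2.6184) via Wigner's sum:
Half-angle: c=0.258623, s=0.965978. N=√(120·1·1·720)=293.938769
The bounds max(0,m−m')=0 and min(l+m,l−m')=0 give 1 term
  k=0: (−1)^5·293.9388/(120)·0.2586^1·0.9660^5 = -0.532819
d^3_{2,-3}(2.6184) = -0.532819

d=-0.5328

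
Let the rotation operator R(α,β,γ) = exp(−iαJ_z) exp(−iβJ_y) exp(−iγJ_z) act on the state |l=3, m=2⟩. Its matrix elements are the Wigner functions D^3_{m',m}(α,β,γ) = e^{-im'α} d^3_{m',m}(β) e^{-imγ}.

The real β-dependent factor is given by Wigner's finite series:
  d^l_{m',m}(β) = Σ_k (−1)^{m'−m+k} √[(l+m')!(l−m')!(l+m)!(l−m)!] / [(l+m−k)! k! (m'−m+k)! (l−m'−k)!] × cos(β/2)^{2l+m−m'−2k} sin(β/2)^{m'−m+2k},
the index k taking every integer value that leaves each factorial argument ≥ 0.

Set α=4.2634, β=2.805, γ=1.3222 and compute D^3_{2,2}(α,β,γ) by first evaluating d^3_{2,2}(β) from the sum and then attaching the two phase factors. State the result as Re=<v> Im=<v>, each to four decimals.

Split into d^3_{2,2}(β=2.805) × two z-phases.
With c≡cos(β/2)=0.167503 and s≡sin(β/2)=0.985872, N=[120·1·120·1]^{1/2}=120.000000
k: max(0,(2)−(2))=0 … min(3+(2),3−(2))=1
  k=0: (−1)^0·120.0000/(120)·0.1675^6·0.9859^0 = +0.000022
  k=1: (−1)^1·120.0000/(24)·0.1675^4·0.9859^2 = -0.003826
d^3_{2,2}(2.805) = +0.000022 -0.003826 = -0.003804
Attach z-rotation phases: D = e^{-i(2)(4.2634)}·(-0.003804)·e^{-i(2)(1.3222)} = -0.000665-0.003745i

Re=-0.0007 Im=-0.0037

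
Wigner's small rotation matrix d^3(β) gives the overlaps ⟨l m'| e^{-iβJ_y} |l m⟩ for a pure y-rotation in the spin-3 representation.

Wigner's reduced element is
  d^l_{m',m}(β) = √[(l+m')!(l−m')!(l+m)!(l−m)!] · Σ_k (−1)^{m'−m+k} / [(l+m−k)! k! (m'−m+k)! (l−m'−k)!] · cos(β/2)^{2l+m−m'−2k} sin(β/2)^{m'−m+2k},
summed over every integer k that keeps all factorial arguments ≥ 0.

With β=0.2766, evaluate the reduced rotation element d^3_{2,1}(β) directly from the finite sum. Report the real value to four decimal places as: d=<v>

d=-0.3994

d^3_{2,1}(β=0.2766) via Wigner's sum:
c=cos(0.2766/2)=0.990452, s=sin(0.2766/2)=0.137860; N=√[120·1·24·2]=75.894664
k: max(0,(1)−(2))=0 … min(3+(1),3−(2))=1
  k=0: (−1)^1·75.8947/(24)·0.9905^5·0.1379^1 = -0.415531
  k=1: (−1)^2·75.8947/(12)·0.9905^3·0.1379^3 = +0.016101
d^3_{2,1}(0.2766) = -0.415531 +0.016101 = -0.399431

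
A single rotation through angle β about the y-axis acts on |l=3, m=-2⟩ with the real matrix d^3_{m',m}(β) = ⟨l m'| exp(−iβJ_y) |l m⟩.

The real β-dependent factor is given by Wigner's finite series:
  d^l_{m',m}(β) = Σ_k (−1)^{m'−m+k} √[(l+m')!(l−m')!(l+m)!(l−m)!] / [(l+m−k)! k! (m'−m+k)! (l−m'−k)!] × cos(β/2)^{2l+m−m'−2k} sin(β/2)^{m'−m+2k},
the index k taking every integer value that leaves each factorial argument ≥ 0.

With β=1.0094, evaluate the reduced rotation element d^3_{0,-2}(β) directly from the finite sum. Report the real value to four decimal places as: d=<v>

d=0.5224

d^3_{0,-2}(β=1.0094) via Wigner's sum:
c=cos(1.0094/2)=0.875320, s=sin(1.0094/2)=0.483545; N=√[6·6·1·120]=65.726707
Admissible k: 0..1 (factorial args all ≥0)
  k=0: (−1)^2·65.7267/(12)·0.8753^4·0.4835^2 = +0.751797
  k=1: (−1)^3·65.7267/(12)·0.8753^2·0.4835^4 = -0.229425
d^3_{0,-2}(1.0094) = +0.751797 -0.229425 = +0.522372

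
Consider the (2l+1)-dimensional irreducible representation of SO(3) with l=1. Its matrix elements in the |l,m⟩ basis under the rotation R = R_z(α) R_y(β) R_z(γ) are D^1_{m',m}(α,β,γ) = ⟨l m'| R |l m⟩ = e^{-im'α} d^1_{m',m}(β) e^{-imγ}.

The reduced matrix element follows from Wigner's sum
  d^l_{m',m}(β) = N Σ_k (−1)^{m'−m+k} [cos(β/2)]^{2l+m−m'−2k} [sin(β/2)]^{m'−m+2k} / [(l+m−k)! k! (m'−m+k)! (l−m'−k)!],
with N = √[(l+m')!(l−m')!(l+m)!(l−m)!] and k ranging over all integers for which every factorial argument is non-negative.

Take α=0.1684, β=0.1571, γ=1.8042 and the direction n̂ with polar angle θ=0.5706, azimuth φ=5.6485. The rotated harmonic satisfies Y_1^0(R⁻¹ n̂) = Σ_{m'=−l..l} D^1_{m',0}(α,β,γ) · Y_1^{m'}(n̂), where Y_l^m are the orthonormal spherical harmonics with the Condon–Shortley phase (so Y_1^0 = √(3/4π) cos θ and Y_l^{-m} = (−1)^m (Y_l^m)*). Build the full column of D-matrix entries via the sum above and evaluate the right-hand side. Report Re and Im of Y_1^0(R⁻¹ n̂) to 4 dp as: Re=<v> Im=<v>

Need the full column D^1_{m',0} for m'=−1..1 at α=0.1684, β=0.1571, γ=1.8042.
cos(β/2)=0.996917, sin(β/2)=0.078469
d^1_{-1,0}: single k=1 term ⇒ +0.110630;  D = +0.109065+0.018542i
d^1_{0,0}: k∈[0..1] ⇒ +0.993843 -0.006157 = +0.987685;  D = +0.987685+0.000000i
d^1_{1,0}: single k=0 term ⇒ -0.110630;  D = -0.109065+0.018542i
Y_1^{m'}(θ=0.5706,φ=5.6485) and Σ D·Y over m':
  (+0.1091+0.0185i)·(+0.1503+0.1106i)  (+0.9877+0.0000i)·(+0.4112+0.0000i)  (-0.1091+0.0185i)·(-0.1503+0.1106i)
Y_1^0(R⁻¹ n̂) = +0.434809+0.000000i

Re=0.4348 Im=0.0000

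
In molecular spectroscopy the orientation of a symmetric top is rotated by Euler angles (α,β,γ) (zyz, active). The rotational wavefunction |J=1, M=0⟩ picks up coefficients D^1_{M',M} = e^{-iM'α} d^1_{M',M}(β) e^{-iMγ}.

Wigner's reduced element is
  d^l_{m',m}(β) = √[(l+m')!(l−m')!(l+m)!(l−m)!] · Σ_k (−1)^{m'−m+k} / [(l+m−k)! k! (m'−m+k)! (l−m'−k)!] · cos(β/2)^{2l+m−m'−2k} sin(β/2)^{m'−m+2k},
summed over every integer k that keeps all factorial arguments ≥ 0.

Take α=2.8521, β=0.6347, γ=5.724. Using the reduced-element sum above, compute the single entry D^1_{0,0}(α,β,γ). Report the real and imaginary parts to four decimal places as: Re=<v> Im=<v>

Split into d^1_{0,0}(β=0.6347) × two z-phases.
c=cos(0.6347/2)=0.950066, s=sin(0.6347/2)=0.312050; N=√[1·1·1·1]=1.000000
k: max(0,(0)−(0))=0 … min(1+(0),1−(0))=1
  k=0: (−1)^0·1.0000/(1)·0.9501^2·0.3120^0 = +0.902625
  k=1: (−1)^1·1.0000/(1)·0.9501^0·0.3120^2 = -0.097375
d^1_{0,0}(0.6347) = +0.902625 -0.097375 = +0.805250
Attach z-rotation phases: D = e^{-i(0)(2.8521)}·(+0.805250)·e^{-i(0)(5.724)} = +0.805250+0.000000i

Re=0.8052 Im=0.0000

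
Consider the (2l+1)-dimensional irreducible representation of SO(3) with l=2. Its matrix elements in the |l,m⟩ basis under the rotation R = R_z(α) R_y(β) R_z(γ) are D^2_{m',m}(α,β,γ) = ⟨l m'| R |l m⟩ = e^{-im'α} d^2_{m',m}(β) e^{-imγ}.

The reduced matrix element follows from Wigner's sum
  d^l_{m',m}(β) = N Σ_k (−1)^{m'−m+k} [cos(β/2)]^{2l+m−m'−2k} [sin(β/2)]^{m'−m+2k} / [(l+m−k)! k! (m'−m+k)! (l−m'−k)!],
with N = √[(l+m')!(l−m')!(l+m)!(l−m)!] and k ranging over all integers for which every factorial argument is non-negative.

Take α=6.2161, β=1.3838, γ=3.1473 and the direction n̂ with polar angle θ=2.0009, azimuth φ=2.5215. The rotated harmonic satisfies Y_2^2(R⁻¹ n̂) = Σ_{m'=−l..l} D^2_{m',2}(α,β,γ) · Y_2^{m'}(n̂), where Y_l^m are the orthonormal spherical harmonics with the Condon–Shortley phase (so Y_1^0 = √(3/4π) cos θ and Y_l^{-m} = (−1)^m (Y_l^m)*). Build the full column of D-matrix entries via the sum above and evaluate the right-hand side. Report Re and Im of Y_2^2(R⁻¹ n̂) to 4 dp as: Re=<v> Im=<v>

Need the full column D^2_{m',2} for m'=−2..2 at α=6.2161, β=1.3838, γ=3.1473.
cos(β/2)=0.770035, sin(β/2)=0.638001
d^2_{-2,2}: single k=4 term ⇒ +0.165686;  D = +0.163934-0.024036i
d^2_{-1,2}: single k=3 term ⇒ +0.399950;  D = +0.398718-0.031364i
d^2_{0,2}: single k=2 term ⇒ +0.591208;  D = +0.591169-0.006748i
d^2_{1,2}: single k=1 term ⇒ +0.582617;  D = +0.581715+0.032418i
d^2_{2,2}: single k=0 term ⇒ +0.351595;  D = +0.348949+0.043052i
Y_2^{m'}(θ=2.0009,φ=2.5215) and Σ D·Y over m':
  (+0.1639-0.0240i)·(+0.1036+0.3018i)  (+0.3987-0.0314i)·(+0.2383+0.1701i)  (+0.5912-0.0067i)·(-0.1509+0.0000i)  (+0.5817+0.0324i)·(-0.2383+0.1701i)  (+0.3489+0.0431i)·(+0.1036-0.3018i)
Y_2^2(R⁻¹ n̂) = -0.059605+0.098759i

Re=-0.0596 Im=0.0988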